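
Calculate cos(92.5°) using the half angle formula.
cos(92.5°) = -√((1 + cos 185°)/2) = -0.04362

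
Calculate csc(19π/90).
csc(19π/90) = 1.624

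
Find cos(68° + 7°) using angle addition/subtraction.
cos(68° + 7°) = cos 68° cos 7° - sin 68° sin 7° = (√6-√2)/4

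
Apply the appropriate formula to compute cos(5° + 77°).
cos(5° + 77°) = cos 5° cos 77° - sin 5° sin 77° = 0.1392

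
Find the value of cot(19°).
cot(19°) = 2.904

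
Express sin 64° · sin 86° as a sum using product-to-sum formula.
sin 64° sin 86° = (1/2)[cos(64°-86°) - cos(64°+86°)]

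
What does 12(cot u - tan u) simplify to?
12(cot u - tan u) = 12(2 cot(2u)) (using Double angle)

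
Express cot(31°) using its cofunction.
cot(31°) = tan(90° - 31°) = tan(59°)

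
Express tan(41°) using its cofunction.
tan(41°) = cot(90° - 41°) = cot(49°)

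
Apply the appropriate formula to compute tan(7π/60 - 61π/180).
tan(7π/60 - 61π/180) = (tan 7π/60 - tan 61π/180)/(1 + tan 7π/60 tan 61π/180) = -0.8391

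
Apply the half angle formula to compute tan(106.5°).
tan(106.5°) = sin 213° / (1 + cos 213°) = -3.376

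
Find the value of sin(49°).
sin(49°) = 0.7547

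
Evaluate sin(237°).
sin(237°) = -0.8387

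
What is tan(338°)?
tan(338°) = -0.404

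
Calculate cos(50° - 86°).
cos(50° - 86°) = cos 50° cos 86° + sin 50° sin 86° = 0.809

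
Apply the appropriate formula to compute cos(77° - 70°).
cos(77° - 70°) = cos 77° cos 70° + sin 77° sin 70° = 0.9925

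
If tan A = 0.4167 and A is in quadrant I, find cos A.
cos A = 0.9231 (using tan²A + 1 = sec²A)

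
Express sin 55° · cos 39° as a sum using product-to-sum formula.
sin 55° cos 39° = (1/2)[sin(55°+39°) + sin(55°-39°)]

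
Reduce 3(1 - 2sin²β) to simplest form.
3(1 - 2sin²β) = 3(cos(2β)) (using Double angle)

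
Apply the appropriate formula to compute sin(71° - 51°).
sin(71° - 51°) = sin 71° cos 51° - cos 71° sin 51° = 0.342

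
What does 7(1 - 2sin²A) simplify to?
7(1 - 2sin²A) = 7(cos(2A)) (using Double angle)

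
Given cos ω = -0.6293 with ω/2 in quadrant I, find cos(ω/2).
cos(ω/2) = ±√((1 + cos ω)/2); positive since ω/2 ∈ QI, so cos(ω/2) = 0.4305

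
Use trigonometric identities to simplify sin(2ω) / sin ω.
sin(2ω) / sin ω = 2 cos ω (using Double angle)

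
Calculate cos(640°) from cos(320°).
cos(640°) = 1 - 2sin²320° = 0.1736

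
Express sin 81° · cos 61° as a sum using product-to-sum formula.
sin 81° cos 61° = (1/2)[sin(81°+61°) + sin(81°-61°)]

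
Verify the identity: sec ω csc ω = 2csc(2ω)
RHS = 2/sin(2ω) = 2/(2 sin ω cos ω) = 1/(sin ω cos ω) = (1/cos ω)(1/sin ω) = sec ω csc ω = LHS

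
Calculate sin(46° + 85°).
sin(46° + 85°) = sin 46° cos 85° + cos 46° sin 85° = 0.7547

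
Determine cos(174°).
cos(174°) = -0.9945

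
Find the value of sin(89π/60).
sin(89π/60) = -0.9986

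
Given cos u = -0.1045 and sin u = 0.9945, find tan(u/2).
tan(u/2) = sin u / (1 + cos u) = 1.111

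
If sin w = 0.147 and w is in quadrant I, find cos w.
cos w = 0.9891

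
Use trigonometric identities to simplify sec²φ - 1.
sec²φ - 1 = tan²φ (using Pythagorean identity)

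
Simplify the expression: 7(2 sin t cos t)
7(2 sin t cos t) = 7(sin(2t)) (using Double angle)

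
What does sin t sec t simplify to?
sin t sec t = tan t (using Reciprocal + quotient)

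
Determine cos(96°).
cos(96°) = -0.1045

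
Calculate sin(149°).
sin(149°) = 0.515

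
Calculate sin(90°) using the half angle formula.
sin(90°) = √((1 - cos 180°)/2) = 1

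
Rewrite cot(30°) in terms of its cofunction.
cot(30°) = tan(90° - 30°) = tan(60°)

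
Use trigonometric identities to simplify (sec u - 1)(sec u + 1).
(sec u - 1)(sec u + 1) = tan²u (using Diff. of squares)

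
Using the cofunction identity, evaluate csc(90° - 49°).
csc(90° - 49°) = sec(49°) = 1.524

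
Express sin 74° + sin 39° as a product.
sin 74° + sin 39° = 2 sin(56.5°) cos(17.5°)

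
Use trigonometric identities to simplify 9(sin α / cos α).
9(sin α / cos α) = 9(tan α) (using Quotient identity)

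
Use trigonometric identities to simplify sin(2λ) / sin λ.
sin(2λ) / sin λ = 2 cos λ (using Double angle)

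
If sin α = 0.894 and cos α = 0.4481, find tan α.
tan α = sin α / cos α = 1.995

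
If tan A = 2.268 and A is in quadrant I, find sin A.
sin A = 0.915 (using tan²A + 1 = sec²A)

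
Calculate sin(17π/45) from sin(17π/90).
sin(17π/45) = 2 sin 17π/90 cos 17π/90 = 0.9272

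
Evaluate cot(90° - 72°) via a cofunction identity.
cot(90° - 72°) = tan(72°) = 3.078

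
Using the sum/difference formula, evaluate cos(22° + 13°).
cos(22° + 13°) = cos 22° cos 13° - sin 22° sin 13° = 0.8192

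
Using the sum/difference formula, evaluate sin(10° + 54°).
sin(10° + 54°) = sin 10° cos 54° + cos 10° sin 54° = 0.8988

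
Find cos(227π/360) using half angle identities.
cos(227π/360) = -√((1 + cos 227π/180)/2) = -0.3987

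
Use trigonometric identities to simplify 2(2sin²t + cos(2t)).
2(2sin²t + cos(2t)) = 2 (using Double angle)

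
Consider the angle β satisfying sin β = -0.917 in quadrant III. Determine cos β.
cos β = ±√(1 - sin²β) = -0.3989 (negative in QIII)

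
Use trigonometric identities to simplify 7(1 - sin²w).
7(1 - sin²w) = 7(cos²w) (using Pythagorean identity)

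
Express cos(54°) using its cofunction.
cos(54°) = sin(90° - 54°) = sin(36°)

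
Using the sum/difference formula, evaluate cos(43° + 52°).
cos(43° + 52°) = cos 43° cos 52° - sin 43° sin 52° = -0.08716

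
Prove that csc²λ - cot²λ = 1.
LHS = 1/sin²λ - cos²λ/sin²λ = (1 - cos²λ)/sin²λ = sin²λ/sin²λ = 1 = RHS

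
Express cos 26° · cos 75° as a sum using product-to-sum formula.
cos 26° cos 75° = (1/2)[cos(26°-75°) + cos(26°+75°)]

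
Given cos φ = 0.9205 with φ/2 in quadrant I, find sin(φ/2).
sin(φ/2) = ±√((1 - cos φ)/2); positive since φ/2 ∈ QI, so sin(φ/2) = 0.1994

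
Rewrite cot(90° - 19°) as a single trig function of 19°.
cot(90° - 19°) = tan(19°)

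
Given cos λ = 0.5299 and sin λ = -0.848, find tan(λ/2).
tan(λ/2) = sin λ / (1 + cos λ) = -0.5543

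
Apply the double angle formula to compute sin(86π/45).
sin(86π/45) = 2 sin 43π/45 cos 43π/45 = -0.2756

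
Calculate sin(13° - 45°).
sin(13° - 45°) = sin 13° cos 45° - cos 13° sin 45° = -0.5299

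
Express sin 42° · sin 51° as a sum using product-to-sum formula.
sin 42° sin 51° = (1/2)[cos(42°-51°) - cos(42°+51°)]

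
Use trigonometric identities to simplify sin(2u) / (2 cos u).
sin(2u) / (2 cos u) = sin u (using Double angle)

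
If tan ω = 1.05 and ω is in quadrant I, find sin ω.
sin ω = 0.7241 (using tan²ω + 1 = sec²ω)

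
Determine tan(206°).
tan(206°) = 0.4877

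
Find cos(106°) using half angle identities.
cos(106°) = -√((1 + cos 212°)/2) = -0.2756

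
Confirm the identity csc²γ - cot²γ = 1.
LHS = 1/sin²γ - cos²γ/sin²γ = (1 - cos²γ)/sin²γ = sin²γ/sin²γ = 1 = RHS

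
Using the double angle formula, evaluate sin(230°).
sin(230°) = 2 sin 115° cos 115° = -0.766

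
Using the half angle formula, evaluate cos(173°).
cos(173°) = -√((1 + cos 346°)/2) = -0.9925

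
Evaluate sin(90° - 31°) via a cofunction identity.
sin(90° - 31°) = cos(31°) = 0.8572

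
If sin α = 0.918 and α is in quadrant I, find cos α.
cos α = 0.3966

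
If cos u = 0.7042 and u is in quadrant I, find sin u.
sin u = 0.71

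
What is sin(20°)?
sin(20°) = 0.342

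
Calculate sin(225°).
sin(225°) = -√2/2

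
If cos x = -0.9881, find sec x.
sec x = 1/cos x = -1.012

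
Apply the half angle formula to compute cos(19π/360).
cos(19π/360) = √((1 + cos 19π/180)/2) = 0.9863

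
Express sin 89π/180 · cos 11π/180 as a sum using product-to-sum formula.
sin 89π/180 cos 11π/180 = (1/2)[sin(89π/180+11π/180) + sin(89π/180-11π/180)]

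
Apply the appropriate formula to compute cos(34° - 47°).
cos(34° - 47°) = cos 34° cos 47° + sin 34° sin 47° = 0.9744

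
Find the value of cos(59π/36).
cos(59π/36) = 0.4226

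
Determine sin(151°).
sin(151°) = 0.4848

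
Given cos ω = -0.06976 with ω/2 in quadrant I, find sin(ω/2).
sin(ω/2) = ±√((1 - cos ω)/2); positive since ω/2 ∈ QI, so sin(ω/2) = 0.7314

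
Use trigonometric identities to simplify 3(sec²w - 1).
3(sec²w - 1) = 3(tan²w) (using Pythagorean identity)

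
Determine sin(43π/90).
sin(43π/90) = 0.9976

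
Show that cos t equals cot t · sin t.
RHS = (cos t/sin t) · sin t = cos t = LHS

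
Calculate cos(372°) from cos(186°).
cos(372°) = cos²186° - sin²186° = 0.9781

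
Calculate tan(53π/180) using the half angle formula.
tan(53π/180) = sin 53π/90 / (1 + cos 53π/90) = 1.327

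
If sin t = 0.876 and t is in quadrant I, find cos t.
cos t = 0.4823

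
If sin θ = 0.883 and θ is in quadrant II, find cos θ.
cos θ = -0.4694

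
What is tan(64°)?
tan(64°) = 2.05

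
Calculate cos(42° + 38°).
cos(42° + 38°) = cos 42° cos 38° - sin 42° sin 38° = 0.1736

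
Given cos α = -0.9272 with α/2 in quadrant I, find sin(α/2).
sin(α/2) = ±√((1 - cos α)/2); positive since α/2 ∈ QI, so sin(α/2) = 0.9816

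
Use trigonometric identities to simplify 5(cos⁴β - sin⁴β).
5(cos⁴β - sin⁴β) = 5(cos(2β)) (using Factoring + double angle)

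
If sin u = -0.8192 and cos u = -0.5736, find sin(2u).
sin(2u) = 2 sin u cos u = 0.9398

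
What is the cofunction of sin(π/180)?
sin(π/180) = cos(π/2 - π/180) = cos(89π/180)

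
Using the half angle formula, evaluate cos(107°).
cos(107°) = -√((1 + cos 214°)/2) = -0.2924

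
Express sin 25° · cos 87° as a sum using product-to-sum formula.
sin 25° cos 87° = (1/2)[sin(25°+87°) + sin(25°-87°)]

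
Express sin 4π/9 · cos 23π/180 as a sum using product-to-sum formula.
sin 4π/9 cos 23π/180 = (1/2)[sin(4π/9+23π/180) + sin(4π/9-23π/180)]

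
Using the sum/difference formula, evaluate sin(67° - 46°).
sin(67° - 46°) = sin 67° cos 46° - cos 67° sin 46° = 0.3584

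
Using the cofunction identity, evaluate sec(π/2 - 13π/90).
sec(π/2 - 13π/90) = csc(13π/90) = 2.281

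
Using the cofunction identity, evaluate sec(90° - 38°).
sec(90° - 38°) = csc(38°) = 1.624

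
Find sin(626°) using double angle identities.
sin(626°) = 2 sin 313° cos 313° = -0.9976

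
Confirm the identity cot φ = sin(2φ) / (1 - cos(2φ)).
RHS = 2 sin φ cos φ / (2sin²φ) = cos φ/sin φ = cot φ = LHS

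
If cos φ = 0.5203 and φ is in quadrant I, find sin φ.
sin φ = 0.854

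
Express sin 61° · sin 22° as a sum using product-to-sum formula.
sin 61° sin 22° = (1/2)[cos(61°-22°) - cos(61°+22°)]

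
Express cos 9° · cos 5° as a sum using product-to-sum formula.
cos 9° cos 5° = (1/2)[cos(9°-5°) + cos(9°+5°)]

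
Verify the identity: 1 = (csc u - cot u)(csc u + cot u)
RHS = csc²u - cot²u = (1 + cot²u) - cot²u = 1 = LHS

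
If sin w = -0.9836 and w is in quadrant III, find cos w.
cos w = -0.1804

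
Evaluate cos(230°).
cos(230°) = -0.6428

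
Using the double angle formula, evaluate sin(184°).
sin(184°) = 2 sin 92° cos 92° = -0.06976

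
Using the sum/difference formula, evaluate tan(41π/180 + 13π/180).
tan(41π/180 + 13π/180) = (tan 41π/180 + tan 13π/180)/(1 - tan 41π/180 tan 13π/180) = 1.376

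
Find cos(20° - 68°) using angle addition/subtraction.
cos(20° - 68°) = cos 20° cos 68° + sin 20° sin 68° = 0.6691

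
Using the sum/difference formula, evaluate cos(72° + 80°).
cos(72° + 80°) = cos 72° cos 80° - sin 72° sin 80° = -0.8829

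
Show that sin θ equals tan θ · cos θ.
RHS = (sin θ/cos θ) · cos θ = sin θ = LHS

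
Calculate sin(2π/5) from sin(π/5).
sin(2π/5) = 2 sin π/5 cos π/5 = 0.9511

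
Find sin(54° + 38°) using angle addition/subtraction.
sin(54° + 38°) = sin 54° cos 38° + cos 54° sin 38° = 0.9994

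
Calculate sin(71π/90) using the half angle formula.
sin(71π/90) = √((1 - cos 71π/45)/2) = 0.6157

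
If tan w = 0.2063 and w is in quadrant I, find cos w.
cos w = 0.9794 (using tan²w + 1 = sec²w)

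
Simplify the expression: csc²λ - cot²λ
csc²λ - cot²λ = 1 (using Pythagorean identity)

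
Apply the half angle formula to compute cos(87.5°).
cos(87.5°) = √((1 + cos 175°)/2) = 0.04362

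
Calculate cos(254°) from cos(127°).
cos(254°) = cos²127° - sin²127° = -0.2756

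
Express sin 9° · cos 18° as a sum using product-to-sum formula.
sin 9° cos 18° = (1/2)[sin(9°+18°) + sin(9°-18°)]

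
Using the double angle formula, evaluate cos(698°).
cos(698°) = cos²349° - sin²349° = 0.9272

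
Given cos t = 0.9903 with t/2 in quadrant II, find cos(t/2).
cos(t/2) = ±√((1 + cos t)/2); negative since t/2 ∈ QII, so cos(t/2) = -0.9976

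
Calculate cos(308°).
cos(308°) = 0.6157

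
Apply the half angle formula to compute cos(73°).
cos(73°) = √((1 + cos 146°)/2) = 0.2924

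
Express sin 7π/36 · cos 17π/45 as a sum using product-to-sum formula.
sin 7π/36 cos 17π/45 = (1/2)[sin(7π/36+17π/45) + sin(7π/36-17π/45)]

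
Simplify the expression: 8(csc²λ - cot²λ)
8(csc²λ - cot²λ) = 8 (using Pythagorean identity)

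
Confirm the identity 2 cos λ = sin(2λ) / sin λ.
RHS = 2 sin λ cos λ / sin λ = 2 cos λ = LHS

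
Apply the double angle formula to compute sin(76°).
sin(76°) = 2 sin 38° cos 38° = 0.9703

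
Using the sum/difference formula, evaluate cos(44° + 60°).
cos(44° + 60°) = cos 44° cos 60° - sin 44° sin 60° = -0.2419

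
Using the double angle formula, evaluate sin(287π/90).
sin(287π/90) = 2 sin 287π/180 cos 287π/180 = -0.5592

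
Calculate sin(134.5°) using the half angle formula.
sin(134.5°) = √((1 - cos 269°)/2) = 0.7133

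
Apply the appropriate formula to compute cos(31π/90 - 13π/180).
cos(31π/90 - 13π/180) = cos 31π/90 cos 13π/180 + sin 31π/90 sin 13π/180 = 0.6561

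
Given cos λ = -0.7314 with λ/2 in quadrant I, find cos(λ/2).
cos(λ/2) = ±√((1 + cos λ)/2); positive since λ/2 ∈ QI, so cos(λ/2) = 0.3665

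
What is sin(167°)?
sin(167°) = 0.225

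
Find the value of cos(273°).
cos(273°) = 0.05234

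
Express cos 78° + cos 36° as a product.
cos 78° + cos 36° = 2 cos(57°) cos(21°)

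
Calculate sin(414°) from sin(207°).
sin(414°) = 2 sin 207° cos 207° = 0.809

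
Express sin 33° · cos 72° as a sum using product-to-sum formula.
sin 33° cos 72° = (1/2)[sin(33°+72°) + sin(33°-72°)]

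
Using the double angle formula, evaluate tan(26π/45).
tan(26π/45) = 2 tan 13π/45 / (1 - tan²13π/45) = -4.011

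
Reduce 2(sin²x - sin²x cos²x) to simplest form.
2(sin²x - sin²x cos²x) = 2(sin⁴x) (using Factoring)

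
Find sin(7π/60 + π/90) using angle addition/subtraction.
sin(7π/60 + π/90) = sin 7π/60 cos π/90 + cos 7π/60 sin π/90 = 0.3907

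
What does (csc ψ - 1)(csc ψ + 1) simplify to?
(csc ψ - 1)(csc ψ + 1) = cot²ψ (using Diff. of squares)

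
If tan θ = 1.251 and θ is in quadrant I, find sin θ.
sin θ = 0.7811 (using tan²θ + 1 = sec²θ)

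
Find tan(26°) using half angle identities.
tan(26°) = sin 52° / (1 + cos 52°) = 0.4877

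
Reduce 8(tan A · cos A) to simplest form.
8(tan A · cos A) = 8(sin A) (using Quotient identity)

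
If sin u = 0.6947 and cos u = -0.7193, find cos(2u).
cos(2u) = cos²u - sin²u = 0.03478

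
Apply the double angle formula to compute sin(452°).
sin(452°) = 2 sin 226° cos 226° = 0.9994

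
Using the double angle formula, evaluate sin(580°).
sin(580°) = 2 sin 290° cos 290° = -0.6428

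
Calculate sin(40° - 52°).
sin(40° - 52°) = sin 40° cos 52° - cos 40° sin 52° = -0.2079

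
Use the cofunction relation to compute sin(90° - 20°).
sin(90° - 20°) = cos(20°) = 0.9397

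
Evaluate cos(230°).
cos(230°) = -0.6428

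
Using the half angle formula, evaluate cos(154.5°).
cos(154.5°) = -√((1 + cos 309°)/2) = -0.9026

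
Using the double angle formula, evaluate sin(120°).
sin(120°) = 2 sin 60° cos 60° = √3/2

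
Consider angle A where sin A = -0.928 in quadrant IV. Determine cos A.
cos A = √(1 - sin²A) = 0.3726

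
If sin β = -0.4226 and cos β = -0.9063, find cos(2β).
cos(2β) = cos²β - sin²β = 0.6428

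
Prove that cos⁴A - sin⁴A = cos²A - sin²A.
LHS = (cos²A - sin²A)(cos²A + sin²A) = (cos²A - sin²A) · 1 = cos²A - sin²A = RHS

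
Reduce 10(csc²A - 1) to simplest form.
10(csc²A - 1) = 10(cot²A) (using Pythagorean identity)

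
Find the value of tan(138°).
tan(138°) = -0.9004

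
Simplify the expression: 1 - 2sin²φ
1 - 2sin²φ = cos(2φ) (using Double angle)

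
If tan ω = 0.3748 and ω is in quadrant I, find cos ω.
cos ω = 0.9364 (using tan²ω + 1 = sec²ω)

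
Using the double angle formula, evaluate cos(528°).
cos(528°) = 1 - 2sin²264° = -0.9781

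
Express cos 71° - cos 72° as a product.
cos 71° - cos 72° = -2 sin(71.5°) sin(-0.5°)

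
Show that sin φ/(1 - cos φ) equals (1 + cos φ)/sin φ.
LHS = sin φ(1 + cos φ) / ((1 - cos φ)(1 + cos φ)) = sin φ(1 + cos φ) / (1 - cos²φ) = sin φ(1 + cos φ) / sin²φ = (1 + cos φ)/sin φ = RHS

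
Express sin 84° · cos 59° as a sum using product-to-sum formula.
sin 84° cos 59° = (1/2)[sin(84°+59°) + sin(84°-59°)]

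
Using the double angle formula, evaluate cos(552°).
cos(552°) = cos²276° - sin²276° = -0.9781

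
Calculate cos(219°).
cos(219°) = -0.7771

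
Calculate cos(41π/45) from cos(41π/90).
cos(41π/45) = cos²41π/90 - sin²41π/90 = -0.9613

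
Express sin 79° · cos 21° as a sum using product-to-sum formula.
sin 79° cos 21° = (1/2)[sin(79°+21°) + sin(79°-21°)]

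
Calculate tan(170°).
tan(170°) = -0.1763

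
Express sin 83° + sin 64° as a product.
sin 83° + sin 64° = 2 sin(73.5°) cos(9.5°)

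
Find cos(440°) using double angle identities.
cos(440°) = cos²220° - sin²220° = 0.1736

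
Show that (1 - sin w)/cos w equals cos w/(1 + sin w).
LHS = (1 - sin w)(1 + sin w) / (cos w(1 + sin w)) = (1 - sin²w) / (cos w(1 + sin w)) = cos²w / (cos w(1 + sin w)) = cos w/(1 + sin w) = RHS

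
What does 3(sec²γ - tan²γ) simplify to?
3(sec²γ - tan²γ) = 3 (using Pythagorean identity)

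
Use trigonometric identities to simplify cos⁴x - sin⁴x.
cos⁴x - sin⁴x = cos(2x) (using Factoring + double angle)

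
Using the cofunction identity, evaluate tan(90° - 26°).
tan(90° - 26°) = cot(26°) = 2.05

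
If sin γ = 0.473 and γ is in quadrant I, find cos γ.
cos γ = 0.8811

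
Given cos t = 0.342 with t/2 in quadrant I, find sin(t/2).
sin(t/2) = ±√((1 - cos t)/2); positive since t/2 ∈ QI, so sin(t/2) = 0.5736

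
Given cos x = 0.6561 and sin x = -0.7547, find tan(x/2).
tan(x/2) = sin x / (1 + cos x) = -0.4557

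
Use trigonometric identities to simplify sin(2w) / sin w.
sin(2w) / sin w = 2 cos w (using Double angle)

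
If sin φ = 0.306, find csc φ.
csc φ = 1/sin φ = 3.268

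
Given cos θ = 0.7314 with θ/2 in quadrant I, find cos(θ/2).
cos(θ/2) = ±√((1 + cos θ)/2); positive since θ/2 ∈ QI, so cos(θ/2) = 0.9304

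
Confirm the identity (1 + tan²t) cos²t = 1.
LHS = sec²t · cos²t = (1/cos²t) · cos²t = 1 = RHS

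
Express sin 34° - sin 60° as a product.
sin 34° - sin 60° = 2 cos(47°) sin(-13°)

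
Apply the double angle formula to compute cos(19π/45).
cos(19π/45) = 2cos²19π/90 - 1 = 0.2419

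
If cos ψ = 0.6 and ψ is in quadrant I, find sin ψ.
sin ψ = 0.8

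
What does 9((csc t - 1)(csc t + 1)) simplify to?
9((csc t - 1)(csc t + 1)) = 9(cot²t) (using Diff. of squares)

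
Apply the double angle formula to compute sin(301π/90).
sin(301π/90) = 2 sin 301π/180 cos 301π/180 = -0.8829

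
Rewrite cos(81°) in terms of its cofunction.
cos(81°) = sin(90° - 81°) = sin(9°)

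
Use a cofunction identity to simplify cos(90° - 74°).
cos(90° - 74°) = sin(74°)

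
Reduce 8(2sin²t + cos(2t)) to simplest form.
8(2sin²t + cos(2t)) = 8 (using Double angle)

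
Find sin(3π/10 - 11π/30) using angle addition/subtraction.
sin(3π/10 - 11π/30) = sin 3π/10 cos 11π/30 - cos 3π/10 sin 11π/30 = -0.2079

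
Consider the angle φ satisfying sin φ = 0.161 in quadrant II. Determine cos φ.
cos φ = ±√(1 - sin²φ) = -0.987 (negative in QII)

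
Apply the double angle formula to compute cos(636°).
cos(636°) = cos²318° - sin²318° = 0.1045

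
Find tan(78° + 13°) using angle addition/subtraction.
tan(78° + 13°) = (tan 78° + tan 13°)/(1 - tan 78° tan 13°) = -57.29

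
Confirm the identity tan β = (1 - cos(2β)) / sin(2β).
RHS = 2sin²β / (2 sin β cos β) = sin β/cos β = tan β = LHS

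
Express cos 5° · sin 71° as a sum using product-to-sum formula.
cos 5° sin 71° = (1/2)[sin(5°+71°) - sin(5°-71°)]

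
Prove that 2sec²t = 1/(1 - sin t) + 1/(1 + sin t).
RHS = [(1 + sin t) + (1 - sin t)] / [(1 - sin t)(1 + sin t)] = 2/(1 - sin²t) = 2/cos²t = 2sec²t = LHS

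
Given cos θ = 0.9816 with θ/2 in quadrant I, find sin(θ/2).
sin(θ/2) = ±√((1 - cos θ)/2); positive since θ/2 ∈ QI, so sin(θ/2) = 0.09592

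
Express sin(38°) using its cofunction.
sin(38°) = cos(90° - 38°) = cos(52°)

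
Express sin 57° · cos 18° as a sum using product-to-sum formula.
sin 57° cos 18° = (1/2)[sin(57°+18°) + sin(57°-18°)]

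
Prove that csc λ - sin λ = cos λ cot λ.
LHS = 1/sin λ - sin λ = (1 - sin²λ)/sin λ = cos²λ/sin λ = cos λ · (cos λ/sin λ) = cos λ cot λ = RHS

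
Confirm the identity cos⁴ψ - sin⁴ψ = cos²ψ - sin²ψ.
LHS = (cos²ψ - sin²ψ)(cos²ψ + sin²ψ) = (cos²ψ - sin²ψ) · 1 = cos²ψ - sin²ψ = RHS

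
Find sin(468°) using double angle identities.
sin(468°) = 2 sin 234° cos 234° = 0.9511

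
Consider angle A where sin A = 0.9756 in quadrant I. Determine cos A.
cos A = √(1 - sin²A) = 0.2196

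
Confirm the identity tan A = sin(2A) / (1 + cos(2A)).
RHS = 2 sin A cos A / (2cos²A) = sin A/cos A = tan A = LHS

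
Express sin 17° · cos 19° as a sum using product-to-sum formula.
sin 17° cos 19° = (1/2)[sin(17°+19°) + sin(17°-19°)]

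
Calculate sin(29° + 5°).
sin(29° + 5°) = sin 29° cos 5° + cos 29° sin 5° = 0.5592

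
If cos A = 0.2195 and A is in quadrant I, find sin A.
sin A = 0.9756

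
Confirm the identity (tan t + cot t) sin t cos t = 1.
LHS = (sin t/cos t + cos t/sin t) sin t cos t = ((sin²t + cos²t)/(sin t cos t)) · sin t cos t = sin²t + cos²t = 1 = RHS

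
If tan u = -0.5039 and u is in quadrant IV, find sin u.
sin u = -0.45 (using tan²u + 1 = sec²u)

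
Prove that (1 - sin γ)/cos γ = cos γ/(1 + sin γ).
LHS = (1 - sin γ)(1 + sin γ) / (cos γ(1 + sin γ)) = (1 - sin²γ) / (cos γ(1 + sin γ)) = cos²γ / (cos γ(1 + sin γ)) = cos γ/(1 + sin γ) = RHS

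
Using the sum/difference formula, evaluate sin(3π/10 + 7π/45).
sin(3π/10 + 7π/45) = sin 3π/10 cos 7π/45 + cos 3π/10 sin 7π/45 = 0.9903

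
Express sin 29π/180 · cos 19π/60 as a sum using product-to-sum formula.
sin 29π/180 cos 19π/60 = (1/2)[sin(29π/180+19π/60) + sin(29π/180-19π/60)]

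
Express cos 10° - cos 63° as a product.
cos 10° - cos 63° = -2 sin(36.5°) sin(-26.5°)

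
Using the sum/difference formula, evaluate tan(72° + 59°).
tan(72° + 59°) = (tan 72° + tan 59°)/(1 - tan 72° tan 59°) = -1.15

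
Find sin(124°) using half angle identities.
sin(124°) = √((1 - cos 248°)/2) = 0.829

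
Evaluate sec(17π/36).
sec(17π/36) = 11.47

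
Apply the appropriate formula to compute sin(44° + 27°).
sin(44° + 27°) = sin 44° cos 27° + cos 44° sin 27° = 0.9455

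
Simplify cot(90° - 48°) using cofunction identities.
cot(90° - 48°) = tan(48°)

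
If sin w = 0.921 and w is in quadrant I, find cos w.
cos w = 0.3896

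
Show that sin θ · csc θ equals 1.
LHS = sin θ · (1/sin θ) = 1 = RHS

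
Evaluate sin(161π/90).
sin(161π/90) = -0.6157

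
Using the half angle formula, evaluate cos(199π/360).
cos(199π/360) = -√((1 + cos 199π/180)/2) = -0.165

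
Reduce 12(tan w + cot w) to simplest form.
12(tan w + cot w) = 12(sec w csc w) (using Quotient identities)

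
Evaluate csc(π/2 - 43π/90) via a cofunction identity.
csc(π/2 - 43π/90) = sec(43π/90) = 14.34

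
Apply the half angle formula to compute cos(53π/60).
cos(53π/60) = -√((1 + cos 53π/30)/2) = -0.9336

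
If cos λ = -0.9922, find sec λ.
sec λ = 1/cos λ = -1.008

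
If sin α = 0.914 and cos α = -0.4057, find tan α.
tan α = sin α / cos α = -2.253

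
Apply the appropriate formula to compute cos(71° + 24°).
cos(71° + 24°) = cos 71° cos 24° - sin 71° sin 24° = -0.08716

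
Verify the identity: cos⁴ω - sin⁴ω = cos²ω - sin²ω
LHS = (cos²ω - sin²ω)(cos²ω + sin²ω) = (cos²ω - sin²ω) · 1 = cos²ω - sin²ω = RHS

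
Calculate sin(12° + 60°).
sin(12° + 60°) = sin 12° cos 60° + cos 12° sin 60° = 0.9511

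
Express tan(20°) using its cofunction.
tan(20°) = cot(90° - 20°) = cot(70°)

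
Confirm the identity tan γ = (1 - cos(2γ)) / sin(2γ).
RHS = 2sin²γ / (2 sin γ cos γ) = sin γ/cos γ = tan γ = LHS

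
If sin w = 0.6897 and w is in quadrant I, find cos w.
cos w = 0.7241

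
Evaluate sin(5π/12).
sin(5π/12) = (√6+√2)/4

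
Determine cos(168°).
cos(168°) = -0.9781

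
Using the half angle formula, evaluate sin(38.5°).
sin(38.5°) = √((1 - cos 77°)/2) = 0.6225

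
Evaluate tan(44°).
tan(44°) = 0.9657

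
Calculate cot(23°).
cot(23°) = 2.356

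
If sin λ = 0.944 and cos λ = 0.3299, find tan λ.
tan λ = sin λ / cos λ = 2.861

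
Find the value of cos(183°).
cos(183°) = -0.9986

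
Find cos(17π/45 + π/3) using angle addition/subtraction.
cos(17π/45 + π/3) = cos 17π/45 cos π/3 - sin 17π/45 sin π/3 = -0.6157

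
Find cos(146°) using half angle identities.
cos(146°) = -√((1 + cos 292°)/2) = -0.829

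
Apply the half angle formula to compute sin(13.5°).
sin(13.5°) = √((1 - cos 27°)/2) = 0.2334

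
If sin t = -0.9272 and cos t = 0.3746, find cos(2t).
cos(2t) = cos²t - sin²t = -0.7194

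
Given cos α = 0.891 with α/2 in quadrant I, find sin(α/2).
sin(α/2) = ±√((1 - cos α)/2); positive since α/2 ∈ QI, so sin(α/2) = 0.2335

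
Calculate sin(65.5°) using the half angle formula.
sin(65.5°) = √((1 - cos 131°)/2) = 0.91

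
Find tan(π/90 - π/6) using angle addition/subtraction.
tan(π/90 - π/6) = (tan π/90 - tan π/6)/(1 + tan π/90 tan π/6) = -0.5317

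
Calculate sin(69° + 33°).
sin(69° + 33°) = sin 69° cos 33° + cos 69° sin 33° = 0.9781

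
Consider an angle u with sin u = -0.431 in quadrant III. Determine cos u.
cos u = ±√(1 - sin²u) = -0.9024 (negative in QIII)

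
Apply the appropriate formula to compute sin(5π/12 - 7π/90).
sin(5π/12 - 7π/90) = sin 5π/12 cos 7π/90 - cos 5π/12 sin 7π/90 = 0.8746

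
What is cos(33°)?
cos(33°) = 0.8387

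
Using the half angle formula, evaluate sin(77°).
sin(77°) = √((1 - cos 154°)/2) = 0.9744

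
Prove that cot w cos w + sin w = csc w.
LHS = cos²w/sin w + sin w = (cos²w + sin²w)/sin w = 1/sin w = csc w = RHS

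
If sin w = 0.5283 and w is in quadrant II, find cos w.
cos w = -0.8491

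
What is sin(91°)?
sin(91°) = 0.9998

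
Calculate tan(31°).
tan(31°) = 0.6009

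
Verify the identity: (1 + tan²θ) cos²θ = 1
LHS = sec²θ · cos²θ = (1/cos²θ) · cos²θ = 1 = RHS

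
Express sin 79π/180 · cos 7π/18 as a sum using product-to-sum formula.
sin 79π/180 cos 7π/18 = (1/2)[sin(79π/180+7π/18) + sin(79π/180-7π/18)]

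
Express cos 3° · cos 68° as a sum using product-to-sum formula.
cos 3° cos 68° = (1/2)[cos(3°-68°) + cos(3°+68°)]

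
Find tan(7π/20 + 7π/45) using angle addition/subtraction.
tan(7π/20 + 7π/45) = (tan 7π/20 + tan 7π/45)/(1 - tan 7π/20 tan 7π/45) = -57.29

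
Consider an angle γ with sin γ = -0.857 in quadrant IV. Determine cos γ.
cos γ = √(1 - sin²γ) = 0.5153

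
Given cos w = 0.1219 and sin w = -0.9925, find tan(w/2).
tan(w/2) = sin w / (1 + cos w) = -0.8847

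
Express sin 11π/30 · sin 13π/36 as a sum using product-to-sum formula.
sin 11π/30 sin 13π/36 = (1/2)[cos(11π/30-13π/36) - cos(11π/30+13π/36)]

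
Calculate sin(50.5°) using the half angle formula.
sin(50.5°) = √((1 - cos 101°)/2) = 0.7716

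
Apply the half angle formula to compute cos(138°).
cos(138°) = -√((1 + cos 276°)/2) = -0.7431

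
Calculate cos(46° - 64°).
cos(46° - 64°) = cos 46° cos 64° + sin 46° sin 64° = 0.9511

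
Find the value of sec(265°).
sec(265°) = -11.47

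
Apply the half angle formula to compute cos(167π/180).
cos(167π/180) = -√((1 + cos 167π/90)/2) = -0.9744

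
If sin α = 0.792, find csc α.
csc α = 1/sin α = 1.263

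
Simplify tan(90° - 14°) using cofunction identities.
tan(90° - 14°) = cot(14°)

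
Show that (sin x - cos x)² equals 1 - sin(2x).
LHS = sin²x - 2 sin x cos x + cos²x = (sin²x + cos²x) - 2 sin x cos x = 1 - sin(2x) = RHS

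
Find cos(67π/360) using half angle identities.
cos(67π/360) = √((1 + cos 67π/180)/2) = 0.8339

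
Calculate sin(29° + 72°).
sin(29° + 72°) = sin 29° cos 72° + cos 29° sin 72° = 0.9816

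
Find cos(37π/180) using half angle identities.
cos(37π/180) = √((1 + cos 37π/90)/2) = 0.7986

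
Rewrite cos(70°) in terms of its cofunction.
cos(70°) = sin(90° - 70°) = sin(20°)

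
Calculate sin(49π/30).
sin(49π/30) = -0.9135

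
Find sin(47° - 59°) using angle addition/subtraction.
sin(47° - 59°) = sin 47° cos 59° - cos 47° sin 59° = -0.2079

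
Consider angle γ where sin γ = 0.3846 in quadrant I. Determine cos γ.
cos γ = √(1 - sin²γ) = 0.9231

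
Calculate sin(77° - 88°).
sin(77° - 88°) = sin 77° cos 88° - cos 77° sin 88° = -0.1908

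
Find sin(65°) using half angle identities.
sin(65°) = √((1 - cos 130°)/2) = 0.9063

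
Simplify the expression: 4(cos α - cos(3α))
4(cos α - cos(3α)) = 4(2 sin(2α) sin α) (using Sum-to-product)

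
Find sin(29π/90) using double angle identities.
sin(29π/90) = 2 sin 29π/180 cos 29π/180 = 0.848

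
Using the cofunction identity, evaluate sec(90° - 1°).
sec(90° - 1°) = csc(1°) = 57.3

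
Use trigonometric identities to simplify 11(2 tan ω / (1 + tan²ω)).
11(2 tan ω / (1 + tan²ω)) = 11(sin(2ω)) (using Double angle)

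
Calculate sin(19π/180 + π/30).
sin(19π/180 + π/30) = sin 19π/180 cos π/30 + cos 19π/180 sin π/30 = 0.4226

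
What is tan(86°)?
tan(86°) = 14.3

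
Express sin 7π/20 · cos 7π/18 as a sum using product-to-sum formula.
sin 7π/20 cos 7π/18 = (1/2)[sin(7π/20+7π/18) + sin(7π/20-7π/18)]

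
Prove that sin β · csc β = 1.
LHS = sin β · (1/sin β) = 1 = RHS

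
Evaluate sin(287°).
sin(287°) = -0.9563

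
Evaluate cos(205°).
cos(205°) = -0.9063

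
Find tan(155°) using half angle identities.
tan(155°) = sin 310° / (1 + cos 310°) = -0.4663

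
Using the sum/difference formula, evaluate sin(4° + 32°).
sin(4° + 32°) = sin 4° cos 32° + cos 4° sin 32° = 0.5878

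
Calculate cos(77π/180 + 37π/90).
cos(77π/180 + 37π/90) = cos 77π/180 cos 37π/90 - sin 77π/180 sin 37π/90 = -0.8746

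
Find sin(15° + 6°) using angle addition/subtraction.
sin(15° + 6°) = sin 15° cos 6° + cos 15° sin 6° = 0.3584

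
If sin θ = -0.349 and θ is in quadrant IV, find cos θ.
cos θ = 0.9371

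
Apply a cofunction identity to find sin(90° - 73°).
sin(90° - 73°) = cos(73°) = 0.2924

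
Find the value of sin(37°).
sin(37°) = 0.6018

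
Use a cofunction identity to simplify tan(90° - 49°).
tan(90° - 49°) = cot(49°)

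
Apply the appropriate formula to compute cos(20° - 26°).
cos(20° - 26°) = cos 20° cos 26° + sin 20° sin 26° = 0.9945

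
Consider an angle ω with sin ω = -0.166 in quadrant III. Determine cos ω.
cos ω = ±√(1 - sin²ω) = -0.9861 (negative in QIII)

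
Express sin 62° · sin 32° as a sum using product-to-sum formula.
sin 62° sin 32° = (1/2)[cos(62°-32°) - cos(62°+32°)]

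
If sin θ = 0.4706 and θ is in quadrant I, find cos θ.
cos θ = 0.8823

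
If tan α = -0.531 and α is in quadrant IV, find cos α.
cos α = 0.8832 (using tan²α + 1 = sec²α)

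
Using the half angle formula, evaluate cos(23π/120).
cos(23π/120) = √((1 + cos 23π/60)/2) = 0.8241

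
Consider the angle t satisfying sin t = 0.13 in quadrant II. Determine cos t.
cos t = ±√(1 - sin²t) = -0.9915 (negative in QII)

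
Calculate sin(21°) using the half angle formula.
sin(21°) = √((1 - cos 42°)/2) = 0.3584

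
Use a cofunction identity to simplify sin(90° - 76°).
sin(90° - 76°) = cos(76°)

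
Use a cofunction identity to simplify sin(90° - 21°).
sin(90° - 21°) = cos(21°)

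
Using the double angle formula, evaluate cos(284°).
cos(284°) = cos²142° - sin²142° = 0.2419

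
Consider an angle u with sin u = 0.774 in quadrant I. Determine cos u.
cos u = √(1 - sin²u) = 0.6332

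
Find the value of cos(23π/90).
cos(23π/90) = 0.6947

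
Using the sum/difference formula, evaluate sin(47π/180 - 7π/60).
sin(47π/180 - 7π/60) = sin 47π/180 cos 7π/60 - cos 47π/180 sin 7π/60 = 0.4384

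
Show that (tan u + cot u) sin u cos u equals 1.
LHS = (sin u/cos u + cos u/sin u) sin u cos u = ((sin²u + cos²u)/(sin u cos u)) · sin u cos u = sin²u + cos²u = 1 = RHS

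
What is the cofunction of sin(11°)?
sin(11°) = cos(90° - 11°) = cos(79°)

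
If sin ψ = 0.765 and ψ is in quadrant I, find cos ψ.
cos ψ = 0.644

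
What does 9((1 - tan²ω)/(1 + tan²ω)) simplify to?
9((1 - tan²ω)/(1 + tan²ω)) = 9(cos(2ω)) (using Double angle)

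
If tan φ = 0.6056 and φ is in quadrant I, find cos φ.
cos φ = 0.8554 (using tan²φ + 1 = sec²φ)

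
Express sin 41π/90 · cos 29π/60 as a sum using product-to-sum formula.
sin 41π/90 cos 29π/60 = (1/2)[sin(41π/90+29π/60) + sin(41π/90-29π/60)]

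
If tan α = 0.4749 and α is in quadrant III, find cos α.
cos α = -0.9033 (using tan²α + 1 = sec²α)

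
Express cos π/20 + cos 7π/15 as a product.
cos π/20 + cos 7π/15 = 2 cos(31π/120) cos(-5π/24)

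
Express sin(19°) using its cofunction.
sin(19°) = cos(90° - 19°) = cos(71°)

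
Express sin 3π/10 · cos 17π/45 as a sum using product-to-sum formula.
sin 3π/10 cos 17π/45 = (1/2)[sin(3π/10+17π/45) + sin(3π/10-17π/45)]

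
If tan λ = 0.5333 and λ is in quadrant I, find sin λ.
sin λ = 0.4706 (using tan²λ + 1 = sec²λ)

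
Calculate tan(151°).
tan(151°) = -0.5543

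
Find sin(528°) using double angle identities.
sin(528°) = 2 sin 264° cos 264° = 0.2079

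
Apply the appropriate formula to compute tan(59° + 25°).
tan(59° + 25°) = (tan 59° + tan 25°)/(1 - tan 59° tan 25°) = 9.514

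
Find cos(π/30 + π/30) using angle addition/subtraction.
cos(π/30 + π/30) = cos π/30 cos π/30 - sin π/30 sin π/30 = 0.9781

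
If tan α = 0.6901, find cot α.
cot α = 1/tan α = 1.449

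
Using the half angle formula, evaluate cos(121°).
cos(121°) = -√((1 + cos 242°)/2) = -0.515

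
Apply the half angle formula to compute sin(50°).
sin(50°) = √((1 - cos 100°)/2) = 0.766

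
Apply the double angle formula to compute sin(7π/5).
sin(7π/5) = 2 sin 7π/10 cos 7π/10 = -0.9511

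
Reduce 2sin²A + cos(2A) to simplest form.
2sin²A + cos(2A) = 1 (using Double angle)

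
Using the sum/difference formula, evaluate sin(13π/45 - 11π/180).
sin(13π/45 - 11π/180) = sin 13π/45 cos 11π/180 - cos 13π/45 sin 11π/180 = 0.6561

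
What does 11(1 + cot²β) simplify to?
11(1 + cot²β) = 11(csc²β) (using Pythagorean identity)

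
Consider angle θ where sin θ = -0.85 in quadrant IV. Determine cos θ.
cos θ = √(1 - sin²θ) = 0.5268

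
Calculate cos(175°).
cos(175°) = -0.9962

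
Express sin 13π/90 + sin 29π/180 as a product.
sin 13π/90 + sin 29π/180 = 2 sin(11π/72) cos(-π/120)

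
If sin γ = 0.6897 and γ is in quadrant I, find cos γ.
cos γ = 0.7241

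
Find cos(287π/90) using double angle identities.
cos(287π/90) = cos²287π/180 - sin²287π/180 = -0.829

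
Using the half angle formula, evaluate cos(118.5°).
cos(118.5°) = -√((1 + cos 237°)/2) = -0.4772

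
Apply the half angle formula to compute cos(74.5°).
cos(74.5°) = √((1 + cos 149°)/2) = 0.2672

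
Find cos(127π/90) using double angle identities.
cos(127π/90) = cos²127π/180 - sin²127π/180 = -0.2756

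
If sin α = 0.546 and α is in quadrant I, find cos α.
cos α = 0.8378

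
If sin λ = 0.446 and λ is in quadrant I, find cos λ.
cos λ = 0.895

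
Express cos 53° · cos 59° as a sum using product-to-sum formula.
cos 53° cos 59° = (1/2)[cos(53°-59°) + cos(53°+59°)]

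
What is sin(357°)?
sin(357°) = -0.05234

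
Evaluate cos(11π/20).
cos(11π/20) = -0.1564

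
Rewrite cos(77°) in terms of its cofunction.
cos(77°) = sin(90° - 77°) = sin(13°)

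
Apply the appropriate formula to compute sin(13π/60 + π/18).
sin(13π/60 + π/18) = sin 13π/60 cos π/18 + cos 13π/60 sin π/18 = 0.7547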